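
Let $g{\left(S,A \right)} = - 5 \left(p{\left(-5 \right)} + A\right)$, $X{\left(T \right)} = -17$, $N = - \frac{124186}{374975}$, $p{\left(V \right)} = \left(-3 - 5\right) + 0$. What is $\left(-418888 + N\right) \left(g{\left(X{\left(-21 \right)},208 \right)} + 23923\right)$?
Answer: $- \frac{12722884810866}{1325} \approx -9.6022 \cdot 10^{9}$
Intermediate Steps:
$p{\left(V \right)} = -8$ ($p{\left(V \right)} = -8 + 0 = -8$)
$N = - \frac{124186}{374975}$ ($N = \left(-124186\right) \frac{1}{374975} = - \frac{124186}{374975} \approx -0.33118$)
$g{\left(S,A \right)} = 40 - 5 A$ ($g{\left(S,A \right)} = - 5 \left(-8 + A\right) = 40 - 5 A$)
$\left(-418888 + N\right) \left(g{\left(X{\left(-21 \right)},208 \right)} + 23923\right) = \left(-418888 - \frac{124186}{374975}\right) \left(\left(40 - 1040\right) + 23923\right) = - \frac{157072651986 \left(\left(40 - 1040\right) + 23923\right)}{374975} = - \frac{157072651986 \left(-1000 + 23923\right)}{374975} = \left(- \frac{157072651986}{374975}\right) 22923 = - \frac{12722884810866}{1325}$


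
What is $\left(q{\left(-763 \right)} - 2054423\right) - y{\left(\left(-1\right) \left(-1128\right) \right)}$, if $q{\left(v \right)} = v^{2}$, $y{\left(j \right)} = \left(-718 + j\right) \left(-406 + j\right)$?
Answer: $-1768274$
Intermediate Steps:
$\left(q{\left(-763 \right)} - 2054423\right) - y{\left(\left(-1\right) \left(-1128\right) \right)} = \left(\left(-763\right)^{2} - 2054423\right) - \left(291508 + \left(\left(-1\right) \left(-1128\right)\right)^{2} - 1124 \left(\left(-1\right) \left(-1128\right)\right)\right) = \left(582169 - 2054423\right) - \left(291508 + 1128^{2} - 1267872\right) = -1472254 - \left(291508 + 1272384 - 1267872\right) = -1472254 - 296020 = -1768274$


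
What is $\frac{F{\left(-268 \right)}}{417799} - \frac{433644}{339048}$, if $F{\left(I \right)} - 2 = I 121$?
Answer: $- \frac{16014166667}{11804492946} \approx -1.3566$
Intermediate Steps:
$F{\left(I \right)} = 2 + 121 I$ ($F{\left(I \right)} = 2 + I 121 = 2 + 121 I$)
$\frac{F{\left(-268 \right)}}{417799} - \frac{433644}{339048} = \frac{2 + 121 \left(-268\right)}{417799} - \frac{433644}{339048} = \left(2 - 32428\right) \frac{1}{417799} - \frac{36137}{28254} = \left(-32426\right) \frac{1}{417799} - \frac{36137}{28254} = - \frac{32426}{417799} - \frac{36137}{28254} = - \frac{16014166667}{11804492946}$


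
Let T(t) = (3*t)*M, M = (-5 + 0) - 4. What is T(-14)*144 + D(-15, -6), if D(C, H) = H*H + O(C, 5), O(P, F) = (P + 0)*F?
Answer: 54393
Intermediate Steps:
M = -9 (M = -5 - 4 = -9)
O(P, F) = F*P (O(P, F) = P*F = F*P)
D(C, H) = H² + 5*C (D(C, H) = H*H + 5*C = H² + 5*C)
T(t) = -27*t (T(t) = (3*t)*(-9) = -27*t)
T(-14)*144 + D(-15, -6) = -27*(-14)*144 + ((-6)² + 5*(-15)) = 378*144 + (36 - 75) = 54432 - 39 = 54393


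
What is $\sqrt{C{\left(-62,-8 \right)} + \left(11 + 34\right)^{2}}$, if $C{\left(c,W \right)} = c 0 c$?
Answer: $45$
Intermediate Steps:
$C{\left(c,W \right)} = 0$ ($C{\left(c,W \right)} = 0 c = 0$)
$\sqrt{C{\left(-62,-8 \right)} + \left(11 + 34\right)^{2}} = \sqrt{0 + \left(11 + 34\right)^{2}} = \sqrt{0 + 45^{2}} = \sqrt{0 + 2025} = \sqrt{2025} = 45$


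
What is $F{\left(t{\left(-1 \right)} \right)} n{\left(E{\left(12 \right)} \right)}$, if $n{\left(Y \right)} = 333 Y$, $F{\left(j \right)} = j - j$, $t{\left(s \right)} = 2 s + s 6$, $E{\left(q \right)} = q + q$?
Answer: $0$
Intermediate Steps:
$E{\left(q \right)} = 2 q$
$t{\left(s \right)} = 8 s$ ($t{\left(s \right)} = 2 s + 6 s = 8 s$)
$F{\left(j \right)} = 0$
$F{\left(t{\left(-1 \right)} \right)} n{\left(E{\left(12 \right)} \right)} = 0 \cdot 333 \cdot 2 \cdot 12 = 0 \cdot 333 \cdot 24 = 0 \cdot 7992 = 0$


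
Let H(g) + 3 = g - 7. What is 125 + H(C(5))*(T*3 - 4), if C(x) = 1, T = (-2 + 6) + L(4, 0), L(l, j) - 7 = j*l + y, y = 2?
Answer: -190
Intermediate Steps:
L(l, j) = 9 + j*l (L(l, j) = 7 + (j*l + 2) = 7 + (2 + j*l) = 9 + j*l)
T = 13 (T = (-2 + 6) + (9 + 0*4) = 4 + (9 + 0) = 4 + 9 = 13)
H(g) = -10 + g (H(g) = -3 + (g - 7) = -3 + (-7 + g) = -10 + g)
125 + H(C(5))*(T*3 - 4) = 125 + (-10 + 1)*(13*3 - 4) = 125 - 9*(39 - 4) = 125 - 9*35 = 125 - 315 = -190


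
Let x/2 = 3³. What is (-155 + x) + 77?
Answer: -24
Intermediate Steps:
x = 54 (x = 2*3³ = 2*27 = 54)
(-155 + x) + 77 = (-155 + 54) + 77 = -101 + 77 = -24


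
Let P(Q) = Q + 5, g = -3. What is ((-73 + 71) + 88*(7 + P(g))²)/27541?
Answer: 7126/27541 ≈ 0.25874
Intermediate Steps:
P(Q) = 5 + Q
((-73 + 71) + 88*(7 + P(g))²)/27541 = ((-73 + 71) + 88*(7 + (5 - 3))²)/27541 = (-2 + 88*(7 + 2)²)*(1/27541) = (-2 + 88*9²)*(1/27541) = (-2 + 88*81)*(1/27541) = (-2 + 7128)*(1/27541) = 7126*(1/27541) = 7126/27541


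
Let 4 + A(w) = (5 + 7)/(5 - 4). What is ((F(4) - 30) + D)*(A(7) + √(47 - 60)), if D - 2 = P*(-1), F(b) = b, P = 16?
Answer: -320 - 40*I*√13 ≈ -320.0 - 144.22*I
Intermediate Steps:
D = -14 (D = 2 + 16*(-1) = 2 - 16 = -14)
A(w) = 8 (A(w) = -4 + (5 + 7)/(5 - 4) = -4 + 12/1 = -4 + 12*1 = -4 + 12 = 8)
((F(4) - 30) + D)*(A(7) + √(47 - 60)) = ((4 - 30) - 14)*(8 + √(47 - 60)) = (-26 - 14)*(8 + √(-13)) = -40*(8 + I*√13) = -320 - 40*I*√13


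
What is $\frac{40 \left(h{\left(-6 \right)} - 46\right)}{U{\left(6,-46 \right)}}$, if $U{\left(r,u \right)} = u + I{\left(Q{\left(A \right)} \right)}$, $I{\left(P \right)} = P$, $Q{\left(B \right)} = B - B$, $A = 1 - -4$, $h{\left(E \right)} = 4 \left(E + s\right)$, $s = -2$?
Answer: $\frac{1560}{23} \approx 67.826$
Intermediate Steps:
$h{\left(E \right)} = -8 + 4 E$ ($h{\left(E \right)} = 4 \left(E - 2\right) = 4 \left(-2 + E\right) = -8 + 4 E$)
$A = 5$ ($A = 1 + 4 = 5$)
$Q{\left(B \right)} = 0$
$U{\left(r,u \right)} = u$ ($U{\left(r,u \right)} = u + 0 = u$)
$\frac{40 \left(h{\left(-6 \right)} - 46\right)}{U{\left(6,-46 \right)}} = \frac{40 \left(\left(-8 + 4 \left(-6\right)\right) - 46\right)}{-46} = 40 \left(\left(-8 - 24\right) - 46\right) \left(- \frac{1}{46}\right) = 40 \left(-32 - 46\right) \left(- \frac{1}{46}\right) = 40 \left(-78\right) \left(- \frac{1}{46}\right) = \left(-3120\right) \left(- \frac{1}{46}\right) = \frac{1560}{23}$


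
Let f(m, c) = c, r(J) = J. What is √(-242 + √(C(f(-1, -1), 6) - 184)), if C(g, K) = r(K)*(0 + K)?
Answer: √(-242 + 2*I*√37) ≈ 0.39089 + 15.561*I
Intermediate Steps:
C(g, K) = K² (C(g, K) = K*(0 + K) = K*K = K²)
√(-242 + √(C(f(-1, -1), 6) - 184)) = √(-242 + √(6² - 184)) = √(-242 + √(36 - 184)) = √(-242 + √(-148)) = √(-242 + 2*I*√37)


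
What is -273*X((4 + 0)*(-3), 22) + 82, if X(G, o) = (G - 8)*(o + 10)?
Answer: 174802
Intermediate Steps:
X(G, o) = (-8 + G)*(10 + o)
-273*X((4 + 0)*(-3), 22) + 82 = -273*(-80 - 8*22 + 10*((4 + 0)*(-3)) + ((4 + 0)*(-3))*22) + 82 = -273*(-80 - 176 + 10*(4*(-3)) + (4*(-3))*22) + 82 = -273*(-80 - 176 + 10*(-12) - 12*22) + 82 = -273*(-80 - 176 - 120 - 264) + 82 = -273*(-640) + 82 = 174720 + 82 = 174802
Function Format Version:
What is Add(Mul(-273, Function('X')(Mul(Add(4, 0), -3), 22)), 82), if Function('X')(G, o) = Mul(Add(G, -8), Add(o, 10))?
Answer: 174802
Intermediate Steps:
Function('X')(G, o) = Mul(Add(-8, G), Add(10, o))
Add(Mul(-273, Function('X')(Mul(Add(4, 0), -3), 22)), 82) = Add(Mul(-273, Add(-80, Mul(-8, 22), Mul(10, Mul(Add(4, 0), -3)), Mul(Mul(Add(4, 0), -3), 22))), 82) = Add(Mul(-273, Add(-80, -176, Mul(10, Mul(4, -3)), Mul(Mul(4, -3), 22))), 82) = Add(Mul(-273, Add(-80, -176, Mul(10, -12), Mul(-12, 22))), 82) = Add(Mul(-273, Add(-80, -176, -120, -264)), 82) = Add(Mul(-273, -640), 82) = Add(174720, 82) = 174802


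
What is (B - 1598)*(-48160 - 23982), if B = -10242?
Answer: 854161280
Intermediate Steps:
(B - 1598)*(-48160 - 23982) = (-10242 - 1598)*(-48160 - 23982) = -11840*(-72142) = 854161280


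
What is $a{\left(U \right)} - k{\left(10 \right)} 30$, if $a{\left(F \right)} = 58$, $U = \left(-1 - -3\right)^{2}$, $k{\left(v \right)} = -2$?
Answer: $118$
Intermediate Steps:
$U = 4$ ($U = \left(-1 + 3\right)^{2} = 2^{2} = 4$)
$a{\left(U \right)} - k{\left(10 \right)} 30 = 58 - \left(-2\right) 30 = 58 - -60 = 58 + 60 = 118$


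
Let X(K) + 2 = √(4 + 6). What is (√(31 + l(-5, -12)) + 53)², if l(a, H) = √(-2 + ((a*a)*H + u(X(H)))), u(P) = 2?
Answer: (53 + √(31 + 10*I*√3))² ≈ 3451.3 + 176.51*I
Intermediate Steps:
X(K) = -2 + √10 (X(K) = -2 + √(4 + 6) = -2 + √10)
l(a, H) = √(H*a²) (l(a, H) = √(-2 + ((a*a)*H + 2)) = √(-2 + (a²*H + 2)) = √(-2 + (H*a² + 2)) = √(-2 + (2 + H*a²)) = √(H*a²))
(√(31 + l(-5, -12)) + 53)² = (√(31 + √(-12*(-5)²)) + 53)² = (√(31 + √(-12*25)) + 53)² = (√(31 + √(-300)) + 53)² = (√(31 + 10*I*√3) + 53)² = (53 + √(31 + 10*I*√3))²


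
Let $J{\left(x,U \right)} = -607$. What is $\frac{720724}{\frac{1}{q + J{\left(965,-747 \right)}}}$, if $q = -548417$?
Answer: $-395694773376$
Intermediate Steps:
$\frac{720724}{\frac{1}{q + J{\left(965,-747 \right)}}} = \frac{720724}{\frac{1}{-548417 - 607}} = \frac{720724}{\frac{1}{-549024}} = \frac{720724}{- \frac{1}{549024}} = 720724 \left(-549024\right) = -395694773376$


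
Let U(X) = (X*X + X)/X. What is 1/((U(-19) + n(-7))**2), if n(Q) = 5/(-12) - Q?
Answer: 144/18769 ≈ 0.0076722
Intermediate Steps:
U(X) = (X + X**2)/X (U(X) = (X**2 + X)/X = (X + X**2)/X)
n(Q) = -5/12 - Q (n(Q) = 5*(-1/12) - Q = -5/12 - Q)
1/((U(-19) + n(-7))**2) = 1/(((1 - 19) + (-5/12 - 1*(-7)))**2) = 1/((-18 + (-5/12 + 7))**2) = 1/((-18 + 79/12)**2) = 1/((-137/12)**2) = 1/(18769/144) = 144/18769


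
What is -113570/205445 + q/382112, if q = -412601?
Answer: -25632654457/15700599968 ≈ -1.6326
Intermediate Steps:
-113570/205445 + q/382112 = -113570/205445 - 412601/382112 = -113570*1/205445 - 412601*1/382112 = -22714/41089 - 412601/382112 = -25632654457/15700599968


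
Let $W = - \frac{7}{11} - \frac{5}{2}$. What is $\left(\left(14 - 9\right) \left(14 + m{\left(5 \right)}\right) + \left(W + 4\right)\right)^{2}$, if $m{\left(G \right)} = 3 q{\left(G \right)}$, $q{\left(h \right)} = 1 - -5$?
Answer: $\frac{12524521}{484} \approx 25877.0$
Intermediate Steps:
$q{\left(h \right)} = 6$ ($q{\left(h \right)} = 1 + 5 = 6$)
$m{\left(G \right)} = 18$ ($m{\left(G \right)} = 3 \cdot 6 = 18$)
$W = - \frac{69}{22}$ ($W = \left(-7\right) \frac{1}{11} - \frac{5}{2} = - \frac{7}{11} - \frac{5}{2} = - \frac{69}{22} \approx -3.1364$)
$\left(\left(14 - 9\right) \left(14 + m{\left(5 \right)}\right) + \left(W + 4\right)\right)^{2} = \left(\left(14 - 9\right) \left(14 + 18\right) + \left(- \frac{69}{22} + 4\right)\right)^{2} = \left(5 \cdot 32 + \frac{19}{22}\right)^{2} = \left(160 + \frac{19}{22}\right)^{2} = \left(\frac{3539}{22}\right)^{2} = \frac{12524521}{484}$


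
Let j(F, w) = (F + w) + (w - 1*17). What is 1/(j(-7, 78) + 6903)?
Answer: 1/7035 ≈ 0.00014215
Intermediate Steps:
j(F, w) = -17 + F + 2*w (j(F, w) = (F + w) + (w - 17) = (F + w) + (-17 + w) = -17 + F + 2*w)
1/(j(-7, 78) + 6903) = 1/((-17 - 7 + 2*78) + 6903) = 1/((-17 - 7 + 156) + 6903) = 1/(132 + 6903) = 1/7035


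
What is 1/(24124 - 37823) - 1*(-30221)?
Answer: 413997478/13699 ≈ 30221.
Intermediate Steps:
1/(24124 - 37823) - 1*(-30221) = 1/(-13699) + 30221 = -1/13699 + 30221 = 413997478/13699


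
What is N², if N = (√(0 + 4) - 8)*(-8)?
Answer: 2304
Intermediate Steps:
N = 48 (N = (√4 - 8)*(-8) = (2 - 8)*(-8) = -6*(-8) = 48)
N² = 48² = 2304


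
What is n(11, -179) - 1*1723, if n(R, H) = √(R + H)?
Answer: -1723 + 2*I*√42 ≈ -1723.0 + 12.961*I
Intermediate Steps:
n(R, H) = √(H + R)
n(11, -179) - 1*1723 = √(-179 + 11) - 1*1723 = √(-168) - 1723 = 2*I*√42 - 1723 = -1723 + 2*I*√42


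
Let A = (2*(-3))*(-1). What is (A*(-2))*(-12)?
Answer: 144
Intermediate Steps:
A = 6 (A = -6*(-1) = 6)
(A*(-2))*(-12) = (6*(-2))*(-12) = -12*(-12) = 144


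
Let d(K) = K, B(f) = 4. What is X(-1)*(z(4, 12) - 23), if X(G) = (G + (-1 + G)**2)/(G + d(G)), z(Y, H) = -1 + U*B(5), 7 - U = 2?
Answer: 6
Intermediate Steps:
U = 5 (U = 7 - 1*2 = 7 - 2 = 5)
z(Y, H) = 19 (z(Y, H) = -1 + 5*4 = -1 + 20 = 19)
X(G) = (G + (-1 + G)**2)/(2*G) (X(G) = (G + (-1 + G)**2)/(G + G) = (G + (-1 + G)**2)/((2*G)) = (G + (-1 + G)**2)*(1/(2*G)) = (G + (-1 + G)**2)/(2*G))
X(-1)*(z(4, 12) - 23) = ((1/2)*(-1 + (-1 - 1)**2)/(-1))*(19 - 23) = ((1/2)*(-1)*(-1 + (-2)**2))*(-4) = ((1/2)*(-1)*(-1 + 4))*(-4) = ((1/2)*(-1)*3)*(-4) = -3/2*(-4) = 6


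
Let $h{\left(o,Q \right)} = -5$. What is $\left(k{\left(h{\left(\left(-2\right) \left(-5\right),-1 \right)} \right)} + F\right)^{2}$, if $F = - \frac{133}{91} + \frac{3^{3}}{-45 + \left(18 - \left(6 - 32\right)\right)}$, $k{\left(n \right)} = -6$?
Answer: $\frac{200704}{169} \approx 1187.6$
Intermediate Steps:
$F = - \frac{370}{13}$ ($F = \left(-133\right) \frac{1}{91} + \frac{27}{-45 + \left(18 - \left(6 - 32\right)\right)} = - \frac{19}{13} + \frac{27}{-45 + \left(18 - -26\right)} = - \frac{19}{13} + \frac{27}{-45 + \left(18 + 26\right)} = - \frac{19}{13} + \frac{27}{-45 + 44} = - \frac{19}{13} + \frac{27}{-1} = - \frac{19}{13} + 27 \left(-1\right) = - \frac{19}{13} - 27 = - \frac{370}{13} \approx -28.462$)
$\left(k{\left(h{\left(\left(-2\right) \left(-5\right),-1 \right)} \right)} + F\right)^{2} = \left(-6 - \frac{370}{13}\right)^{2} = \left(- \frac{448}{13}\right)^{2} = \frac{200704}{169}$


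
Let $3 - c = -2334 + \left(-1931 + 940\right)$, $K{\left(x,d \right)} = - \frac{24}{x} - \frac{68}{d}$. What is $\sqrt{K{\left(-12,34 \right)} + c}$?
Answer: $16 \sqrt{13} \approx 57.689$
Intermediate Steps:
$K{\left(x,d \right)} = - \frac{68}{d} - \frac{24}{x}$
$c = 3328$ ($c = 3 - \left(-2334 + \left(-1931 + 940\right)\right) = 3 - \left(-2334 - 991\right) = 3 - -3325 = 3 + 3325 = 3328$)
$\sqrt{K{\left(-12,34 \right)} + c} = \sqrt{\left(- \frac{68}{34} - \frac{24}{-12}\right) + 3328} = \sqrt{\left(\left(-68\right) \frac{1}{34} - -2\right) + 3328} = \sqrt{\left(-2 + 2\right) + 3328} = \sqrt{0 + 3328} = \sqrt{3328} = 16 \sqrt{13}$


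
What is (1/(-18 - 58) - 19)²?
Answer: 2088025/5776 ≈ 361.50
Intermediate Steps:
(1/(-18 - 58) - 19)² = (1/(-76) - 19)² = (-1/76 - 19)² = (-1445/76)² = 2088025/5776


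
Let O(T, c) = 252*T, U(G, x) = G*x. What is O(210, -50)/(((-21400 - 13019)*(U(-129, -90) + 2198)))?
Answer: -315/2828914 ≈ -0.00011135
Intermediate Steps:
O(210, -50)/(((-21400 - 13019)*(U(-129, -90) + 2198))) = (252*210)/(((-21400 - 13019)*(-129*(-90) + 2198))) = 52920/((-34419*(11610 + 2198))) = 52920/((-34419*13808)) = 52920/(-475257552) = 52920*(-1/475257552) = -315/2828914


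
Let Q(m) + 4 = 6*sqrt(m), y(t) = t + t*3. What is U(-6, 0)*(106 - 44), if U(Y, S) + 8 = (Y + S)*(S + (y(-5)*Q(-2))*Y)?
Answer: 178064 - 267840*I*sqrt(2) ≈ 1.7806e+5 - 3.7878e+5*I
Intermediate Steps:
y(t) = 4*t (y(t) = t + 3*t = 4*t)
Q(m) = -4 + 6*sqrt(m)
U(Y, S) = -8 + (S + Y)*(S + Y*(80 - 120*I*sqrt(2))) (U(Y, S) = -8 + (Y + S)*(S + ((4*(-5))*(-4 + 6*sqrt(-2)))*Y) = -8 + (S + Y)*(S + (-20*(-4 + 6*(I*sqrt(2))))*Y) = -8 + (S + Y)*(S + (-20*(-4 + 6*I*sqrt(2)))*Y) = -8 + (S + Y)*(S + (80 - 120*I*sqrt(2))*Y) = -8 + (S + Y)*(S + Y*(80 - 120*I*sqrt(2))))
U(-6, 0)*(106 - 44) = (-8 + 0**2 + 0*(-6) + (-6)**2*(80 - 120*I*sqrt(2)) + 40*0*(-6)*(2 - 3*I*sqrt(2)))*(106 - 44) = (-8 + 0 + 0 + 36*(80 - 120*I*sqrt(2)) + 0)*62 = (-8 + 0 + 0 + (2880 - 4320*I*sqrt(2)) + 0)*62 = (2872 - 4320*I*sqrt(2))*62 = 178064 - 267840*I*sqrt(2)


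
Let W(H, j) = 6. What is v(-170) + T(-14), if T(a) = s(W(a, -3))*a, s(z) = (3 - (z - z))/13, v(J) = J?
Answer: -2252/13 ≈ -173.23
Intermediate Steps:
s(z) = 3/13 (s(z) = (3 - 1*0)*(1/13) = (3 + 0)*(1/13) = 3*(1/13) = 3/13)
T(a) = 3*a/13
v(-170) + T(-14) = -170 + (3/13)*(-14) = -170 - 42/13 = -2252/13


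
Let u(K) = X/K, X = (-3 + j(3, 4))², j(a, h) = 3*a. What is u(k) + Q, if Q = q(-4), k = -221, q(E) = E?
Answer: -920/221 ≈ -4.1629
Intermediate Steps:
X = 36 (X = (-3 + 3*3)² = (-3 + 9)² = 6² = 36)
Q = -4
u(K) = 36/K
u(k) + Q = 36/(-221) - 4 = 36*(-1/221) - 4 = -36/221 - 4 = -920/221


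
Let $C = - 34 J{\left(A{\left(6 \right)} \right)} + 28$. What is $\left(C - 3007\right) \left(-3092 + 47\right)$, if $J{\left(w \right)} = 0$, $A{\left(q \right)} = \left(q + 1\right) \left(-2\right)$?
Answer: $9071055$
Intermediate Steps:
$A{\left(q \right)} = -2 - 2 q$ ($A{\left(q \right)} = \left(1 + q\right) \left(-2\right) = -2 - 2 q$)
$C = 28$ ($C = \left(-34\right) 0 + 28 = 0 + 28 = 28$)
$\left(C - 3007\right) \left(-3092 + 47\right) = \left(28 - 3007\right) \left(-3092 + 47\right) = \left(-2979\right) \left(-3045\right) = 9071055$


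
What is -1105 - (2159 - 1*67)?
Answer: -3197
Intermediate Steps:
-1105 - (2159 - 1*67) = -1105 - (2159 - 67) = -1105 - 1*2092 = -1105 - 2092 = -3197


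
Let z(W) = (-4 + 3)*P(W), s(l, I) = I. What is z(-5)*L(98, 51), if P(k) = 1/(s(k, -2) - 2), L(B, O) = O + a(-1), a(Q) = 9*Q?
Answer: 21/2 ≈ 10.500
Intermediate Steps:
L(B, O) = -9 + O (L(B, O) = O + 9*(-1) = O - 9 = -9 + O)
P(k) = -1/4 (P(k) = 1/(-2 - 2) = 1/(-4) = -1/4)
z(W) = 1/4 (z(W) = (-4 + 3)*(-1/4) = -1*(-1/4) = 1/4)
z(-5)*L(98, 51) = (-9 + 51)/4 = (1/4)*42 = 21/2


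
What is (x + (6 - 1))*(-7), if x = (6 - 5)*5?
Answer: -70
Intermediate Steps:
x = 5 (x = 1*5 = 5)
(x + (6 - 1))*(-7) = (5 + (6 - 1))*(-7) = (5 + 5)*(-7) = 10*(-7) = -70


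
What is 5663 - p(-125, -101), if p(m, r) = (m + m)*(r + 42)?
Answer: -9087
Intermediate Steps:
p(m, r) = 2*m*(42 + r) (p(m, r) = (2*m)*(42 + r) = 2*m*(42 + r))
5663 - p(-125, -101) = 5663 - 2*(-125)*(42 - 101) = 5663 - 2*(-125)*(-59) = 5663 - 1*14750 = 5663 - 14750 = -9087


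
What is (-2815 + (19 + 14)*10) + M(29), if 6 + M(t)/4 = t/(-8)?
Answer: -5047/2 ≈ -2523.5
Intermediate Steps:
M(t) = -24 - t/2 (M(t) = -24 + 4*(t/(-8)) = -24 + 4*(t*(-⅛)) = -24 + 4*(-t/8) = -24 - t/2)
(-2815 + (19 + 14)*10) + M(29) = (-2815 + (19 + 14)*10) + (-24 - ½*29) = (-2815 + 33*10) + (-24 - 29/2) = (-2815 + 330) - 77/2 = -2485 - 77/2 = -5047/2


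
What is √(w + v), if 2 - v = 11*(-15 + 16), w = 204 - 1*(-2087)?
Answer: √2282 ≈ 47.770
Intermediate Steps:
w = 2291 (w = 204 + 2087 = 2291)
v = -9 (v = 2 - 11*(-15 + 16) = 2 - 11 = -9)
√(w + v) = √(2291 - 9) = √2282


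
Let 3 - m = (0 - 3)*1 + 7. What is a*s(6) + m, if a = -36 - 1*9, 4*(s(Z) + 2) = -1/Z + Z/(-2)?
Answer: 997/8 ≈ 124.63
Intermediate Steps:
s(Z) = -2 - 1/(4*Z) - Z/8 (s(Z) = -2 + (-1/Z + Z/(-2))/4 = -2 + (-1/Z + Z*(-½))/4 = -2 + (-1/Z - Z/2)/4 = -2 + (-1/(4*Z) - Z/8) = -2 - 1/(4*Z) - Z/8)
a = -45 (a = -36 - 9 = -45)
m = -1 (m = 3 - ((0 - 3)*1 + 7) = 3 - (-3*1 + 7) = 3 - (-3 + 7) = 3 - 1*4 = 3 - 4 = -1)
a*s(6) + m = -45*(-2 - 1*6*(16 + 6))/(8*6) - 1 = -45*(-2 - 1*6*22)/(8*6) - 1 = -45*(-2 - 132)/(8*6) - 1 = -45*(-134)/(8*6) - 1 = -45*(-67/24) - 1 = 1005/8 - 1 = 997/8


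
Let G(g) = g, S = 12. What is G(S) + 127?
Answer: 139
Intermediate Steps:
G(S) + 127 = 12 + 127 = 139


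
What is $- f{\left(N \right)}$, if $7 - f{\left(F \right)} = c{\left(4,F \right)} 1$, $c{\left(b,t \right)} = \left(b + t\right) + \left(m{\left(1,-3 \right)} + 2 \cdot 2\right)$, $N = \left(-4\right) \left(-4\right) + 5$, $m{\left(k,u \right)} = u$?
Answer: $19$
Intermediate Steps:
$N = 21$ ($N = 16 + 5 = 21$)
$c{\left(b,t \right)} = 1 + b + t$ ($c{\left(b,t \right)} = \left(b + t\right) + \left(-3 + 2 \cdot 2\right) = \left(b + t\right) + \left(-3 + 4\right) = \left(b + t\right) + 1 = 1 + b + t$)
$f{\left(F \right)} = 2 - F$ ($f{\left(F \right)} = 7 - \left(1 + 4 + F\right) 1 = 7 - \left(5 + F\right) 1 = 7 - \left(5 + F\right) = 2 - F$)
$- f{\left(N \right)} = - (2 - 21) = \left(-1\right) \left(-19\right) = 19$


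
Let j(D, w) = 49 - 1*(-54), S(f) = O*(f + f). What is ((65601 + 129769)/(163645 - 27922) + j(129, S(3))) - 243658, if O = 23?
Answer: -4722259985/19389 ≈ -2.4355e+5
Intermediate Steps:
S(f) = 46*f (S(f) = 23*(f + f) = 23*(2*f) = 46*f)
j(D, w) = 103 (j(D, w) = 49 + 54 = 103)
((65601 + 129769)/(163645 - 27922) + j(129, S(3))) - 243658 = ((65601 + 129769)/(163645 - 27922) + 103) - 243658 = (195370/135723 + 103) - 243658 = (195370*(1/135723) + 103) - 243658 = (27910/19389 + 103) - 243658 = 2024977/19389 - 243658 = -4722259985/19389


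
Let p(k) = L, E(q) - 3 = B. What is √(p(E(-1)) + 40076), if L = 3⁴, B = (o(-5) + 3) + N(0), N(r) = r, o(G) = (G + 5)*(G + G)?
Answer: √40157 ≈ 200.39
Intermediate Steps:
o(G) = 2*G*(5 + G) (o(G) = (5 + G)*(2*G) = 2*G*(5 + G))
B = 3 (B = (2*(-5)*(5 - 5) + 3) + 0 = (2*(-5)*0 + 3) + 0 = (0 + 3) + 0 = 3 + 0 = 3)
E(q) = 6 (E(q) = 3 + 3 = 6)
L = 81
p(k) = 81
√(p(E(-1)) + 40076) = √(81 + 40076) = √40157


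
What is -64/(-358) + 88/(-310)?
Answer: -2916/27745 ≈ -0.10510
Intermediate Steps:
-64/(-358) + 88/(-310) = -64*(-1/358) + 88*(-1/310) = 32/179 - 44/155 = -2916/27745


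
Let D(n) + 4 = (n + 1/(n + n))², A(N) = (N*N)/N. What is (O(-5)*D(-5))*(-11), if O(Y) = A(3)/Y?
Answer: 72633/500 ≈ 145.27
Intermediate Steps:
A(N) = N (A(N) = N²/N = N)
O(Y) = 3/Y
D(n) = -4 + (n + 1/(2*n))² (D(n) = -4 + (n + 1/(n + n))² = -4 + (n + 1/(2*n))²)
(O(-5)*D(-5))*(-11) = ((3/(-5))*(-3 + (-5)² + (¼)/(-5)²))*(-11) = ((3*(-⅕))*(-3 + 25 + (¼)*(1/25)))*(-11) = -3*(-3 + 25 + 1/100)/5*(-11) = -⅗*2201/100*(-11) = -6603/500*(-11) = 72633/500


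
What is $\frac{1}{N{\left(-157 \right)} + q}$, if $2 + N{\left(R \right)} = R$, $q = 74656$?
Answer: $\frac{1}{74497} \approx 1.3423 \cdot 10^{-5}$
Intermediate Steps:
$N{\left(R \right)} = -2 + R$
$\frac{1}{N{\left(-157 \right)} + q} = \frac{1}{\left(-2 - 157\right) + 74656} = \frac{1}{-159 + 74656} = \frac{1}{74497}$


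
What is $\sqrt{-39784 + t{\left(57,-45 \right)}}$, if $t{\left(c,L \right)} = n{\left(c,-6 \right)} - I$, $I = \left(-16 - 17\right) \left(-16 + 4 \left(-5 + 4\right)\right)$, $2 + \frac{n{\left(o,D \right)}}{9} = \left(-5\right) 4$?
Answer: $i \sqrt{40642} \approx 201.6 i$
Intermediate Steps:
$n{\left(o,D \right)} = -198$ ($n{\left(o,D \right)} = -18 + 9 \left(\left(-5\right) 4\right) = -18 + 9 \left(-20\right) = -18 - 180 = -198$)
$I = 660$ ($I = - 33 \left(-16 + 4 \left(-1\right)\right) = - 33 \left(-16 - 4\right) = \left(-33\right) \left(-20\right) = 660$)
$t{\left(c,L \right)} = -858$ ($t{\left(c,L \right)} = -198 - 660 = -858$)
$\sqrt{-39784 + t{\left(57,-45 \right)}} = \sqrt{-39784 - 858} = \sqrt{-40642} = i \sqrt{40642}$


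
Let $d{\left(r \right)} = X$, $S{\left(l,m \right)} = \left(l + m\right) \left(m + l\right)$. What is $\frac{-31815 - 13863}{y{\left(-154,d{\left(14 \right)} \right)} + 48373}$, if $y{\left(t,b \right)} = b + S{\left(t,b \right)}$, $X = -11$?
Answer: $- \frac{45678}{75587} \approx -0.60431$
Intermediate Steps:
$S{\left(l,m \right)} = \left(l + m\right)^{2}$ ($S{\left(l,m \right)} = \left(l + m\right) \left(l + m\right) = \left(l + m\right)^{2}$)
$d{\left(r \right)} = -11$
$y{\left(t,b \right)} = b + \left(b + t\right)^{2}$ ($y{\left(t,b \right)} = b + \left(t + b\right)^{2} = b + \left(b + t\right)^{2}$)
$\frac{-31815 - 13863}{y{\left(-154,d{\left(14 \right)} \right)} + 48373} = \frac{-31815 - 13863}{\left(-11 + \left(-11 - 154\right)^{2}\right) + 48373} = - \frac{45678}{\left(-11 + \left(-165\right)^{2}\right) + 48373} = - \frac{45678}{\left(-11 + 27225\right) + 48373} = - \frac{45678}{27214 + 48373} = - \frac{45678}{75587}$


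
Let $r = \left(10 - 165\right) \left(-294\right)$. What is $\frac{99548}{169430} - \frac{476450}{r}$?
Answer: $- \frac{3809426057}{386046255} \approx -9.8678$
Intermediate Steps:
$r = 45570$ ($r = \left(-155\right) \left(-294\right) = 45570$)
$\frac{99548}{169430} - \frac{476450}{r} = \frac{99548}{169430} - \frac{476450}{45570} = 99548 \cdot \frac{1}{169430} - \frac{47645}{4557} = \frac{49774}{84715} - \frac{47645}{4557} = - \frac{3809426057}{386046255}$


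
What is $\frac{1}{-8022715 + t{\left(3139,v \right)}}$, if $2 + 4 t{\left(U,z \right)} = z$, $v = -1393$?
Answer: $- \frac{4}{32092255} \approx -1.2464 \cdot 10^{-7}$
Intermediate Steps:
$t{\left(U,z \right)} = - \frac{1}{2} + \frac{z}{4}$
$\frac{1}{-8022715 + t{\left(3139,v \right)}} = \frac{1}{-8022715 + \left(- \frac{1}{2} + \frac{1}{4} \left(-1393\right)\right)} = \frac{1}{-8022715 - \frac{1395}{4}} = \frac{1}{- \frac{32092255}{4}} = - \frac{4}{32092255}$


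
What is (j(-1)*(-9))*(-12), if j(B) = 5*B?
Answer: -540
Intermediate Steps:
(j(-1)*(-9))*(-12) = ((5*(-1))*(-9))*(-12) = -5*(-9)*(-12) = 45*(-12) = -540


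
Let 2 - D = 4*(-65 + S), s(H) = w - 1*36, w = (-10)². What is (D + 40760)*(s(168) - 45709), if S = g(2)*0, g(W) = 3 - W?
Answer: -1872449190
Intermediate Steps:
w = 100
s(H) = 64 (s(H) = 100 - 1*36 = 100 - 36 = 64)
S = 0 (S = (3 - 1*2)*0 = (3 - 2)*0 = 1*0 = 0)
D = 262 (D = 2 - 4*(-65 + 0) = 2 - 4*(-65) = 2 - 1*(-260) = 2 + 260 = 262)
(D + 40760)*(s(168) - 45709) = (262 + 40760)*(64 - 45709) = 41022*(-45645) = -1872449190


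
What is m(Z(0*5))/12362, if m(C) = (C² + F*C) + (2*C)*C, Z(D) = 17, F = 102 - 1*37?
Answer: 986/6181 ≈ 0.15952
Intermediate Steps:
F = 65 (F = 102 - 37 = 65)
m(C) = 3*C² + 65*C (m(C) = (C² + 65*C) + (2*C)*C = (C² + 65*C) + 2*C² = 3*C² + 65*C)
m(Z(0*5))/12362 = (17*(65 + 3*17))/12362 = (17*(65 + 51))*(1/12362) = (17*116)*(1/12362) = 1972*(1/12362) = 986/6181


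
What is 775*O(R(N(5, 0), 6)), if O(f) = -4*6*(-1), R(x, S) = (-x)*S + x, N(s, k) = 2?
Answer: 18600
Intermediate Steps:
R(x, S) = x - S*x (R(x, S) = -S*x + x = x - S*x)
O(f) = 24 (O(f) = -24*(-1) = 24)
775*O(R(N(5, 0), 6)) = 775*24 = 18600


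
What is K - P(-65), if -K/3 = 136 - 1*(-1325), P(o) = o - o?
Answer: -4383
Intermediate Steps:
P(o) = 0
K = -4383 (K = -3*(136 - 1*(-1325)) = -3*(136 + 1325) = -3*1461 = -4383)
K - P(-65) = -4383 - 1*0 = -4383 + 0 = -4383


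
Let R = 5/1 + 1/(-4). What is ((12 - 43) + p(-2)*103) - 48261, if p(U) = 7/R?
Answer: -914664/19 ≈ -48140.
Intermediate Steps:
R = 19/4 (R = 5*1 + 1*(-¼) = 5 - ¼ = 19/4 ≈ 4.7500)
p(U) = 28/19 (p(U) = 7/(19/4) = 7*(4/19) = 28/19)
((12 - 43) + p(-2)*103) - 48261 = ((12 - 43) + (28/19)*103) - 48261 = (-31 + 2884/19) - 48261 = 2295/19 - 48261 = -914664/19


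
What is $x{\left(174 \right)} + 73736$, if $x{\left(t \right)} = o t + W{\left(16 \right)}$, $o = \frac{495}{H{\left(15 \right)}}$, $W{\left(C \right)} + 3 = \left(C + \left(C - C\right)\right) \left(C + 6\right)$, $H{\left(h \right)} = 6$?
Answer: $88440$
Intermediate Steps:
$W{\left(C \right)} = -3 + C \left(6 + C\right)$ ($W{\left(C \right)} = -3 + \left(C + \left(C - C\right)\right) \left(C + 6\right) = -3 + \left(C + 0\right) \left(6 + C\right) = -3 + C \left(6 + C\right)$)
$o = \frac{165}{2}$ ($o = \frac{495}{6} = 495 \cdot \frac{1}{6} = \frac{165}{2} \approx 82.5$)
$x{\left(t \right)} = 349 + \frac{165 t}{2}$ ($x{\left(t \right)} = \frac{165 t}{2} + \left(-3 + 16^{2} + 6 \cdot 16\right) = \frac{165 t}{2} + \left(-3 + 256 + 96\right) = \frac{165 t}{2} + 349 = 349 + \frac{165 t}{2}$)
$x{\left(174 \right)} + 73736 = \left(349 + \frac{165}{2} \cdot 174\right) + 73736 = \left(349 + 14355\right) + 73736 = 14704 + 73736 = 88440$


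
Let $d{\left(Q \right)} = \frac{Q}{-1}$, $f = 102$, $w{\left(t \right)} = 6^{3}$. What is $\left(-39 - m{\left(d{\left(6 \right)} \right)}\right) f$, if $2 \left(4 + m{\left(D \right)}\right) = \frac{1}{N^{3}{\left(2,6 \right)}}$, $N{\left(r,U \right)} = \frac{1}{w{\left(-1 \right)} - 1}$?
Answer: $-506860695$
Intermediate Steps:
$w{\left(t \right)} = 216$
$N{\left(r,U \right)} = \frac{1}{215}$ ($N{\left(r,U \right)} = \frac{1}{216 - 1} = \frac{1}{215}$)
$d{\left(Q \right)} = - Q$ ($d{\left(Q \right)} = Q \left(-1\right) = - Q$)
$m{\left(D \right)} = \frac{9938367}{2}$ ($m{\left(D \right)} = -4 + \frac{1}{2 \left(\frac{1}{215}\right)^{3}} = -4 + \frac{\frac{1}{\frac{1}{9938375}}}{2} = -4 + \frac{1}{2} \cdot 9938375 = -4 + \frac{9938375}{2} = \frac{9938367}{2}$)
$\left(-39 - m{\left(d{\left(6 \right)} \right)}\right) f = \left(-39 - \frac{9938367}{2}\right) 102 = \left(- \frac{9938445}{2}\right) 102 = -506860695$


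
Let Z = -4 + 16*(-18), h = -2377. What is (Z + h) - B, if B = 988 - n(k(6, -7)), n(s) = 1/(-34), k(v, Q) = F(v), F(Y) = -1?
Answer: -124339/34 ≈ -3657.0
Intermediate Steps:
k(v, Q) = -1
n(s) = -1/34
Z = -292 (Z = -4 - 288 = -292)
B = 33593/34 (B = 988 - 1*(-1/34) = 988 + 1/34 = 33593/34 ≈ 988.03)
(Z + h) - B = (-292 - 2377) - 1*33593/34 = -2669 - 33593/34 = -124339/34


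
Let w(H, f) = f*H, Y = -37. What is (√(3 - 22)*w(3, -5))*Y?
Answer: 555*I*√19 ≈ 2419.2*I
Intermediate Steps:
w(H, f) = H*f
(√(3 - 22)*w(3, -5))*Y = (√(3 - 22)*(3*(-5)))*(-37) = (√(-19)*(-15))*(-37) = ((I*√19)*(-15))*(-37) = -15*I*√19*(-37) = 555*I*√19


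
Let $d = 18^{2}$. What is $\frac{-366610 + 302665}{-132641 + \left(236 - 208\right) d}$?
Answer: $\frac{2205}{4261} \approx 0.51748$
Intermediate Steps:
$d = 324$
$\frac{-366610 + 302665}{-132641 + \left(236 - 208\right) d} = \frac{-366610 + 302665}{-132641 + \left(236 - 208\right) 324} = - \frac{63945}{-132641 + 28 \cdot 324} = - \frac{63945}{-132641 + 9072} = - \frac{63945}{-123569} = \left(-63945\right) \left(- \frac{1}{123569}\right) = \frac{2205}{4261}$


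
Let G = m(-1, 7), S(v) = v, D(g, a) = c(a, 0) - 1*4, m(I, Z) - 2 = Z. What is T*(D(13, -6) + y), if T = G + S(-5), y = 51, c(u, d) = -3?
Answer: 176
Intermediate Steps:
m(I, Z) = 2 + Z
D(g, a) = -7 (D(g, a) = -3 - 1*4 = -3 - 4 = -7)
G = 9 (G = 2 + 7 = 9)
T = 4 (T = 9 - 5 = 4)
T*(D(13, -6) + y) = 4*(-7 + 51) = 4*44 = 176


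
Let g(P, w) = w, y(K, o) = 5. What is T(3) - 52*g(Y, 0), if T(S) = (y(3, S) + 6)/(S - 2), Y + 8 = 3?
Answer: 11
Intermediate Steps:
Y = -5 (Y = -8 + 3 = -5)
T(S) = 11/(-2 + S) (T(S) = (5 + 6)/(S - 2) = 11/(-2 + S))
T(3) - 52*g(Y, 0) = 11/(-2 + 3) - 52*0 = 11/1 + 0 = 11*1 + 0 = 11 + 0 = 11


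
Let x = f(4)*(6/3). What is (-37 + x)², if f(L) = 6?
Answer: 625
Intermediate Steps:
x = 12 (x = 6*(6/3) = 6*(6*(⅓)) = 6*2 = 12)
(-37 + x)² = (-37 + 12)² = (-25)² = 625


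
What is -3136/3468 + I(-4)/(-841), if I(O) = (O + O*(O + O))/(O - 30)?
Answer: -658630/729147 ≈ -0.90329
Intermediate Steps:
I(O) = (O + 2*O²)/(-30 + O) (I(O) = (O + O*(2*O))/(-30 + O) = (O + 2*O²)/(-30 + O))
-3136/3468 + I(-4)/(-841) = -3136/3468 - 4*(1 + 2*(-4))/(-30 - 4)/(-841) = -3136*1/3468 - 4*(1 - 8)/(-34)*(-1/841) = -784/867 - 4*(-1/34)*(-7)*(-1/841) = -784/867 - 14/17*(-1/841) = -784/867 + 14/14297 = -658630/729147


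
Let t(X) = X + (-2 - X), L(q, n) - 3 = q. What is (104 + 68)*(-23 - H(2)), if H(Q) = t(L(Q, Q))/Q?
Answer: -3784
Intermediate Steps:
L(q, n) = 3 + q
t(X) = -2
H(Q) = -2/Q
(104 + 68)*(-23 - H(2)) = (104 + 68)*(-23 - (-2)/2) = 172*(-23 - (-2)/2) = 172*(-23 - 1*(-1)) = 172*(-23 + 1) = 172*(-22) = -3784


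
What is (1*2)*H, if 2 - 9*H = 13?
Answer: -22/9 ≈ -2.4444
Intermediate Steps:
H = -11/9 (H = 2/9 - 1/9*13 = 2/9 - 13/9 = -11/9 ≈ -1.2222)
(1*2)*H = (1*2)*(-11/9) = 2*(-11/9) = -22/9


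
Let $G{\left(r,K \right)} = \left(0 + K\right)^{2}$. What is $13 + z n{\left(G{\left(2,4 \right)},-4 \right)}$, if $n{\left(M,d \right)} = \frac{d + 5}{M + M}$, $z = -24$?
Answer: $\frac{49}{4} \approx 12.25$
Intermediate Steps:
$G{\left(r,K \right)} = K^{2}$
$n{\left(M,d \right)} = \frac{5 + d}{2 M}$
$13 + z n{\left(G{\left(2,4 \right)},-4 \right)} = 13 - 24 \frac{5 - 4}{2 \cdot 4^{2}} = 13 - 24 \cdot \frac{1}{2} \cdot \frac{1}{16} \cdot 1 = 13 - \frac{3}{4} = \frac{49}{4}$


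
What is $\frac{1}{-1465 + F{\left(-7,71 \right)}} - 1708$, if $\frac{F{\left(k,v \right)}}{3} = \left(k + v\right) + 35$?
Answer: $- \frac{1994945}{1168} \approx -1708.0$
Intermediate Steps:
$F{\left(k,v \right)} = 105 + 3 k + 3 v$ ($F{\left(k,v \right)} = 3 \left(\left(k + v\right) + 35\right) = 3 \left(35 + k + v\right) = 105 + 3 k + 3 v$)
$\frac{1}{-1465 + F{\left(-7,71 \right)}} - 1708 = \frac{1}{-1465 + \left(105 + 3 \left(-7\right) + 3 \cdot 71\right)} - 1708 = \frac{1}{-1465 + \left(105 - 21 + 213\right)} - 1708 = \frac{1}{-1465 + 297} - 1708 = \frac{1}{-1168} - 1708 = - \frac{1}{1168} - 1708 = - \frac{1994945}{1168}$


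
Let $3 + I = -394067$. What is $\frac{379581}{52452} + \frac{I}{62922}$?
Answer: $\frac{178568669}{183354708} \approx 0.9739$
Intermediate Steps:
$I = -394070$ ($I = -3 - 394067 = -394070$)
$\frac{379581}{52452} + \frac{I}{62922} = \frac{379581}{52452} - \frac{394070}{62922} = 379581 \cdot \frac{1}{52452} - \frac{197035}{31461} = \frac{126527}{17484} - \frac{197035}{31461} = \frac{178568669}{183354708}$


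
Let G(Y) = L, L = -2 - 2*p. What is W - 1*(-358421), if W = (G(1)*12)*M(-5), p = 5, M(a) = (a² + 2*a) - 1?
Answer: 356405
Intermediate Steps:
M(a) = -1 + a² + 2*a
L = -12 (L = -2 - 2*5 = -2 - 10 = -12)
G(Y) = -12
W = -2016 (W = (-12*12)*(-1 + (-5)² + 2*(-5)) = -144*(-1 + 25 - 10) = -144*14 = -2016)
W - 1*(-358421) = -2016 - 1*(-358421) = -2016 + 358421 = 356405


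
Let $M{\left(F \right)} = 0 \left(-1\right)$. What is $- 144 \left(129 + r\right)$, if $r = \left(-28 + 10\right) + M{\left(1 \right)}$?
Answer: $-15984$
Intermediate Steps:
$M{\left(F \right)} = 0$
$r = -18$ ($r = \left(-28 + 10\right) + 0 = -18 + 0 = -18$)
$- 144 \left(129 + r\right) = - 144 \left(129 - 18\right) = \left(-144\right) 111 = -15984$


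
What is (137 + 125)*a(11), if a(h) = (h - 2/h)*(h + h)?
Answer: 62356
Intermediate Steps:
a(h) = 2*h*(h - 2/h) (a(h) = (h - 2/h)*(2*h) = 2*h*(h - 2/h))
(137 + 125)*a(11) = (137 + 125)*(-4 + 2*11**2) = 262*(-4 + 2*121) = 262*(-4 + 242) = 262*238 = 62356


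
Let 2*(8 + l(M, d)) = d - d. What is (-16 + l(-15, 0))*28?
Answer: -672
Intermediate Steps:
l(M, d) = -8 (l(M, d) = -8 + (d - d)/2 = -8 + (½)*0 = -8 + 0 = -8)
(-16 + l(-15, 0))*28 = (-16 - 8)*28 = -24*28 = -672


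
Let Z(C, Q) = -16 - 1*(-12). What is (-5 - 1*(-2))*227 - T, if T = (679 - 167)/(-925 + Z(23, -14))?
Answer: -632137/929 ≈ -680.45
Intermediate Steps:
Z(C, Q) = -4 (Z(C, Q) = -16 + 12 = -4)
T = -512/929 (T = (679 - 167)/(-925 - 4) = 512/(-929) = 512*(-1/929) = -512/929 ≈ -0.55113)
(-5 - 1*(-2))*227 - T = (-5 - 1*(-2))*227 - 1*(-512/929) = (-5 + 2)*227 + 512/929 = -3*227 + 512/929 = -681 + 512/929 = -632137/929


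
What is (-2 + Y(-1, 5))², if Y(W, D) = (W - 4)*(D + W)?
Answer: 484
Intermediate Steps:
Y(W, D) = (-4 + W)*(D + W)
(-2 + Y(-1, 5))² = (-2 + ((-1)² - 4*5 - 4*(-1) + 5*(-1)))² = (-2 + (1 - 20 + 4 - 5))² = (-2 - 20)² = (-22)² = 484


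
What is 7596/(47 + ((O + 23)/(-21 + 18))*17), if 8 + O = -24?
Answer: 3798/49 ≈ 77.510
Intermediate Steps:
O = -32 (O = -8 - 24 = -32)
7596/(47 + ((O + 23)/(-21 + 18))*17) = 7596/(47 + ((-32 + 23)/(-21 + 18))*17) = 7596/(47 - 9/(-3)*17) = 7596/(47 - 9*(-⅓)*17) = 7596/(47 + 3*17) = 7596/(47 + 51) = 7596/98 = 7596*(1/98) = 3798/49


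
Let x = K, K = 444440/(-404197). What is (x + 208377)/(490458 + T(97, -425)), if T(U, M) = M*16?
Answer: 12032130547/27927587518 ≈ 0.43083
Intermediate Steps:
K = -444440/404197 (K = 444440*(-1/404197) = -444440/404197 ≈ -1.0996)
T(U, M) = 16*M
x = -444440/404197 ≈ -1.0996
(x + 208377)/(490458 + T(97, -425)) = (-444440/404197 + 208377)/(490458 + 16*(-425)) = 84224913829/(404197*(490458 - 6800)) = (84224913829/404197)/483658 = (84224913829/404197)*(1/483658) = 12032130547/27927587518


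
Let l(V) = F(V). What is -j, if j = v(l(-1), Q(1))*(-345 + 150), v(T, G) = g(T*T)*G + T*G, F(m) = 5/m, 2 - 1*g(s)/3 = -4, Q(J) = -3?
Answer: -7605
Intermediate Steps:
g(s) = 18 (g(s) = 6 - 3*(-4) = 6 + 12 = 18)
l(V) = 5/V
v(T, G) = 18*G + G*T (v(T, G) = 18*G + T*G = 18*G + G*T)
j = 7605 (j = (-3*(18 + 5/(-1)))*(-345 + 150) = -3*(18 + 5*(-1))*(-195) = -3*(18 - 5)*(-195) = -3*13*(-195) = -39*(-195) = 7605)
-j = -1*7605 = -7605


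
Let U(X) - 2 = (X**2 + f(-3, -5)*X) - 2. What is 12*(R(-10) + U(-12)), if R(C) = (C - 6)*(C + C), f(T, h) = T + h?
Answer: 6720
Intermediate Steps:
U(X) = X**2 - 8*X (U(X) = 2 + ((X**2 + (-3 - 5)*X) - 2) = 2 + ((X**2 - 8*X) - 2) = 2 + (-2 + X**2 - 8*X) = X**2 - 8*X)
R(C) = 2*C*(-6 + C) (R(C) = (-6 + C)*(2*C) = 2*C*(-6 + C))
12*(R(-10) + U(-12)) = 12*(2*(-10)*(-6 - 10) - 12*(-8 - 12)) = 12*(2*(-10)*(-16) - 12*(-20)) = 12*(320 + 240) = 12*560 = 6720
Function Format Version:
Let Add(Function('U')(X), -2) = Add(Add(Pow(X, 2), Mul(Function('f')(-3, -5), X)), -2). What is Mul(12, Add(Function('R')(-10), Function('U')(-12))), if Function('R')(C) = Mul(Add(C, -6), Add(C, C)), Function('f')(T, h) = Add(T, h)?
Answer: 6720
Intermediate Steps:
Function('U')(X) = Add(Pow(X, 2), Mul(-8, X)) (Function('U')(X) = Add(2, Add(Add(Pow(X, 2), Mul(Add(-3, -5), X)), -2)) = Add(2, Add(Add(Pow(X, 2), Mul(-8, X)), -2)) = Add(2, Add(-2, Pow(X, 2), Mul(-8, X))) = Add(Pow(X, 2), Mul(-8, X)))
Function('R')(C) = Mul(2, C, Add(-6, C)) (Function('R')(C) = Mul(Add(-6, C), Mul(2, C)) = Mul(2, C, Add(-6, C)))
Mul(12, Add(Function('R')(-10), Function('U')(-12))) = Mul(12, Add(Mul(2, -10, Add(-6, -10)), Mul(-12, Add(-8, -12)))) = Mul(12, Add(Mul(2, -10, -16), Mul(-12, -20))) = Mul(12, Add(320, 240)) = Mul(12, 560) = 6720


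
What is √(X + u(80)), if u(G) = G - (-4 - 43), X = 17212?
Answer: √17339 ≈ 131.68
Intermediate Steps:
u(G) = 47 + G (u(G) = G - 1*(-47) = G + 47 = 47 + G)
√(X + u(80)) = √(17212 + (47 + 80)) = √(17212 + 127) = √17339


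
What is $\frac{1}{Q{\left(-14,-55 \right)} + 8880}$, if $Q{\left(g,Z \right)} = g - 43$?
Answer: $\frac{1}{8823} \approx 0.00011334$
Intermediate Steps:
$Q{\left(g,Z \right)} = -43 + g$
$\frac{1}{Q{\left(-14,-55 \right)} + 8880} = \frac{1}{\left(-43 - 14\right) + 8880} = \frac{1}{-57 + 8880} = \frac{1}{8823}$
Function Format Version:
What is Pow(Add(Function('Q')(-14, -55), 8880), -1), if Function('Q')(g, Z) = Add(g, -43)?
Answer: Rational(1, 8823) ≈ 0.00011334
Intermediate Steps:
Function('Q')(g, Z) = Add(-43, g)
Pow(Add(Function('Q')(-14, -55), 8880), -1) = Pow(Add(Add(-43, -14), 8880), -1) = Pow(Add(-57, 8880), -1) = Pow(8823, -1) = Rational(1, 8823)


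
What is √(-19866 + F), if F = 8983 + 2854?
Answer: I*√8029 ≈ 89.605*I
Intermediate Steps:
F = 11837
√(-19866 + F) = √(-19866 + 11837) = √(-8029) = I*√8029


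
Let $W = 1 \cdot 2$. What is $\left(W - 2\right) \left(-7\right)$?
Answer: $0$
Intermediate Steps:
$W = 2$
$\left(W - 2\right) \left(-7\right) = \left(2 - 2\right) \left(-7\right) = 0 \left(-7\right) = 0$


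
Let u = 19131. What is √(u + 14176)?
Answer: √33307 ≈ 182.50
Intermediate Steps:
√(u + 14176) = √(19131 + 14176) = √33307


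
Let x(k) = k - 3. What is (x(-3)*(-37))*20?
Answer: 4440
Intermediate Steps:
x(k) = -3 + k
(x(-3)*(-37))*20 = ((-3 - 3)*(-37))*20 = -6*(-37)*20 = 222*20 = 4440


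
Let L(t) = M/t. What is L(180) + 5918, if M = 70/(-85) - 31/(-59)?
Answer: 1068435421/180540 ≈ 5918.0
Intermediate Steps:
M = -299/1003 (M = 70*(-1/85) - 31*(-1/59) = -14/17 + 31/59 = -299/1003 ≈ -0.29811)
L(t) = -299/(1003*t)
L(180) + 5918 = -299/1003/180 + 5918 = -299/1003*1/180 + 5918 = -299/180540 + 5918 = 1068435421/180540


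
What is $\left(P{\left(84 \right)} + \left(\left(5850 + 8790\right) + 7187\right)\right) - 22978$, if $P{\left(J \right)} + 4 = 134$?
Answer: $-1021$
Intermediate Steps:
$P{\left(J \right)} = 130$ ($P{\left(J \right)} = -4 + 134 = 130$)
$\left(P{\left(84 \right)} + \left(\left(5850 + 8790\right) + 7187\right)\right) - 22978 = \left(130 + \left(\left(5850 + 8790\right) + 7187\right)\right) - 22978 = \left(130 + \left(14640 + 7187\right)\right) - 22978 = \left(130 + 21827\right) - 22978 = 21957 - 22978 = -1021$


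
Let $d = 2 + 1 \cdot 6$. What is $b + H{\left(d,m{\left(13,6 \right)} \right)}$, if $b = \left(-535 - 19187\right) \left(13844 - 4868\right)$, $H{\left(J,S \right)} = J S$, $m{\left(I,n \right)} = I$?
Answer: $-177024568$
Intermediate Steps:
$d = 8$ ($d = 2 + 6 = 8$)
$b = -177024672$ ($b = \left(-19722\right) 8976 = -177024672$)
$b + H{\left(d,m{\left(13,6 \right)} \right)} = -177024672 + 8 \cdot 13 = -177024672 + 104 = -177024568$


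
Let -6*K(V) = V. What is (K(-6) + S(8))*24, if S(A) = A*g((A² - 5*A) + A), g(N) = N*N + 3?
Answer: 197208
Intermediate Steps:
g(N) = 3 + N² (g(N) = N² + 3 = 3 + N²)
S(A) = A*(3 + (A² - 4*A)²) (S(A) = A*(3 + ((A² - 5*A) + A)²) = A*(3 + (A² - 4*A)²))
K(V) = -V/6
(K(-6) + S(8))*24 = (-⅙*(-6) + 8*(3 + 8²*(-4 + 8)²))*24 = (1 + 8*(3 + 64*4²))*24 = (1 + 8*(3 + 64*16))*24 = (1 + 8*(3 + 1024))*24 = (1 + 8*1027)*24 = (1 + 8216)*24 = 8217*24 = 197208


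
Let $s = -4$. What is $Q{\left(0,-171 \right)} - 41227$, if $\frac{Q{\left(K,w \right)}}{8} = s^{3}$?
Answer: $-41739$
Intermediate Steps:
$Q{\left(K,w \right)} = -512$ ($Q{\left(K,w \right)} = 8 \left(-4\right)^{3} = 8 \left(-64\right) = -512$)
$Q{\left(0,-171 \right)} - 41227 = -512 - 41227 = -41739$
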